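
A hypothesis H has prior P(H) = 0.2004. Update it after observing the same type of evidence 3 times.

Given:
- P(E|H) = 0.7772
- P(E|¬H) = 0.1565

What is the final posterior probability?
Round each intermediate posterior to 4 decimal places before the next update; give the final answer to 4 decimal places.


Sequential Bayesian updating:

Initial prior: P(H) = 0.2004

Update 1:
  P(E) = 0.7772 × 0.2004 + 0.1565 × 0.7996 = 0.15575088 + 0.12513740 = 0.28088828
  P(H|E) = 0.15575088 / 0.28088828 = 0.5545

Update 2:
  P(E) = 0.7772 × 0.5545 + 0.1565 × 0.4455 = 0.43095740 + 0.06972075 = 0.50067815
  P(H|E) = 0.43095740 / 0.50067815 = 0.8607

Update 3:
  P(E) = 0.7772 × 0.8607 + 0.1565 × 0.1393 = 0.66893604 + 0.02180045 = 0.69073649
  P(H|E) = 0.66893604 / 0.69073649 = 0.9684

Final posterior: 0.9684


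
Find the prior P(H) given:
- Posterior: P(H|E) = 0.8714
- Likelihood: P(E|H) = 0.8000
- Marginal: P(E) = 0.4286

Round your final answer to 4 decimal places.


From Bayes' theorem: P(H|E) = P(E|H) × P(H) / P(E)

Rearranging for P(H):
P(H) = P(H|E) × P(E) / P(E|H)
     = 0.8714 × 0.4286 / 0.8000
     = 0.37348204 / 0.8000
     = 0.4669


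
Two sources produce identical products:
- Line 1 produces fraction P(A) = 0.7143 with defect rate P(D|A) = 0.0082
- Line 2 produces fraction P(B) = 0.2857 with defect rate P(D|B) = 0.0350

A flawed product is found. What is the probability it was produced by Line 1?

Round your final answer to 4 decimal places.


Let A = from Line 1, D = flawed

Given:
- P(A) = 0.7143, P(B) = 0.2857
- P(D|A) = 0.0082, P(D|B) = 0.0350

Step 1: Find P(D)
P(D) = P(D|A)P(A) + P(D|B)P(B)
     = 0.0082 × 0.7143 + 0.0350 × 0.2857
     = 0.00585726 + 0.00999950
     = 0.01585676

Step 2: Apply Bayes' theorem
P(A|D) = P(D|A)P(A) / P(D)
       = 0.00585726 / 0.01585676
       = 0.3694


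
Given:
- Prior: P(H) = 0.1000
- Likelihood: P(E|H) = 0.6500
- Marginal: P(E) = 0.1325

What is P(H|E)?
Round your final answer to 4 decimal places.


Using Bayes' theorem:

P(H|E) = P(E|H) × P(H) / P(E)
       = 0.6500 × 0.1000 / 0.1325
       = 0.06500000 / 0.1325
       = 0.4906

The evidence strengthens our belief in H.
Prior: 0.1000 → Posterior: 0.4906


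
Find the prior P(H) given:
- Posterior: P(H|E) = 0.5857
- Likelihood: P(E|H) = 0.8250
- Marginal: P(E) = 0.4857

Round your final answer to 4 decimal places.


From Bayes' theorem: P(H|E) = P(E|H) × P(H) / P(E)

Rearranging for P(H):
P(H) = P(H|E) × P(E) / P(E|H)
     = 0.5857 × 0.4857 / 0.8250
     = 0.28447449 / 0.8250
     = 0.3448


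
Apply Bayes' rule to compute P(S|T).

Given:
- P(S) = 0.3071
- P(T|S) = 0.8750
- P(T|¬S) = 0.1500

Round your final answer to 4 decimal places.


Bayes' theorem: P(S|T) = P(T|S) × P(S) / P(T)

Step 1: Calculate P(T) using law of total probability
P(T) = P(T|S)P(S) + P(T|¬S)P(¬S)
     = 0.8750 × 0.3071 + 0.1500 × 0.6929
     = 0.26871250 + 0.10393500
     = 0.37264750

Step 2: Apply Bayes' theorem
P(S|T) = P(T|S) × P(S) / P(T)
       = 0.26871250 / 0.37264750
       = 0.7211


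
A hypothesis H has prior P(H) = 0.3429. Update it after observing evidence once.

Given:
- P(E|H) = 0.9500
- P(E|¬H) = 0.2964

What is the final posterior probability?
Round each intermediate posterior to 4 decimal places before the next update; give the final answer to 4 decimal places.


Sequential Bayesian updating:

Initial prior: P(H) = 0.3429

Update 1:
  P(E) = 0.9500 × 0.3429 + 0.2964 × 0.6571 = 0.32575500 + 0.19476444 = 0.52051944
  P(H|E) = 0.32575500 / 0.52051944 = 0.6258

Final posterior: 0.6258


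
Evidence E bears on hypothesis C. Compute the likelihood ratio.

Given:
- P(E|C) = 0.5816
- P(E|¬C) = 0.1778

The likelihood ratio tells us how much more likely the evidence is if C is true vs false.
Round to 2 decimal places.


Likelihood Ratio (LR) = P(E|C) / P(E|¬C)

LR = 0.5816 / 0.1778
   = 3.27

The evidence is 3.27 times more likely if C is true than if C is false.
Because LR exceeds 1, E is evidence for C.


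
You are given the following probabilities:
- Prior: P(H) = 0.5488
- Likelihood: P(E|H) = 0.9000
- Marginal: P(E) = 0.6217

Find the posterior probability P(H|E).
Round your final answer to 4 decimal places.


Using Bayes' theorem:

P(H|E) = P(E|H) × P(H) / P(E)
       = 0.9000 × 0.5488 / 0.6217
       = 0.49392000 / 0.6217
       = 0.7945

The evidence strengthens our belief in H.
Prior: 0.5488 → Posterior: 0.7945


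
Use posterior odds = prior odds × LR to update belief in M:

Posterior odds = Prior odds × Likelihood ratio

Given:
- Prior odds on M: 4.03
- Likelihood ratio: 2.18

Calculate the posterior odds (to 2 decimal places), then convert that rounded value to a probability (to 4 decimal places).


Step 1: Calculate posterior odds
Posterior odds = Prior odds × LR
               = 4.03 × 2.18
               = 8.79

Step 2: Convert to probability
P(M|E) = Posterior odds / (1 + Posterior odds)
       = 8.79 / (1 + 8.79)
       = 8.79 / 9.79
       = 0.8979

The evidence increased P(M) from 0.8012 to 0.8979.


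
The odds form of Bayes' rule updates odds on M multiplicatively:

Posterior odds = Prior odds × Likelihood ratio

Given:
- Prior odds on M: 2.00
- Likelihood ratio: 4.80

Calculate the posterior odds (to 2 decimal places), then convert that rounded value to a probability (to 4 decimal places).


Step 1: Calculate posterior odds
Posterior odds = Prior odds × LR
               = 2.00 × 4.80
               = 9.60

Step 2: Convert to probability
P(M|E) = Posterior odds / (1 + Posterior odds)
       = 9.60 / (1 + 9.60)
       = 9.60 / 10.60
       = 0.9057

The evidence increased P(M) from 0.6667 to 0.9057.


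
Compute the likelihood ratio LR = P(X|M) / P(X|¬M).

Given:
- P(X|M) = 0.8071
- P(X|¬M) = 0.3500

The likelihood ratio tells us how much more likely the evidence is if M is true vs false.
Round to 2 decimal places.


Likelihood Ratio (LR) = P(X|M) / P(X|¬M)

LR = 0.8071 / 0.3500
   = 2.31

The evidence is 2.31 times more likely if M is true than if M is false.
LR > 1, so observing X raises the odds in favor of M.


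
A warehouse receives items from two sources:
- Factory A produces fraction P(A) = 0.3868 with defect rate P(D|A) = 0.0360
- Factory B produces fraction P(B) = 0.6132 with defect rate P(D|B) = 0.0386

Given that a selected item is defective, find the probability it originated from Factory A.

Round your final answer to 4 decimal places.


Let A = from Factory A, D = defective

Given:
- P(A) = 0.3868, P(B) = 0.6132
- P(D|A) = 0.0360, P(D|B) = 0.0386

Step 1: Find P(D)
P(D) = P(D|A)P(A) + P(D|B)P(B)
     = 0.0360 × 0.3868 + 0.0386 × 0.6132
     = 0.01392480 + 0.02366952
     = 0.03759432

Step 2: Apply Bayes' theorem
P(A|D) = P(D|A)P(A) / P(D)
       = 0.01392480 / 0.03759432
       = 0.3704


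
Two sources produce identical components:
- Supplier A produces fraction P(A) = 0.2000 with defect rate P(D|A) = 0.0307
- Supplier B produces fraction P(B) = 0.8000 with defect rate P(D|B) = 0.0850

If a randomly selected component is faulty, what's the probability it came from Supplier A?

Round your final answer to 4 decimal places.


Let A = from Supplier A, D = faulty

Given:
- P(A) = 0.2000, P(B) = 0.8000
- P(D|A) = 0.0307, P(D|B) = 0.0850

Step 1: Find P(D)
P(D) = P(D|A)P(A) + P(D|B)P(B)
     = 0.0307 × 0.2000 + 0.0850 × 0.8000
     = 0.00614000 + 0.06800000
     = 0.07414000

Step 2: Apply Bayes' theorem
P(A|D) = P(D|A)P(A) / P(D)
       = 0.00614000 / 0.07414000
       = 0.0828


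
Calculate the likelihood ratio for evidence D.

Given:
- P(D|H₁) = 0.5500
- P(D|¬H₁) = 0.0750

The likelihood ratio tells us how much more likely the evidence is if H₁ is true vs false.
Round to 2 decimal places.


Likelihood Ratio (LR) = P(D|H₁) / P(D|¬H₁)

LR = 0.5500 / 0.0750
   = 7.33

The evidence is 7.33 times more likely if H₁ is true than if H₁ is false.
LR > 1, so observing D raises the odds in favor of H₁.


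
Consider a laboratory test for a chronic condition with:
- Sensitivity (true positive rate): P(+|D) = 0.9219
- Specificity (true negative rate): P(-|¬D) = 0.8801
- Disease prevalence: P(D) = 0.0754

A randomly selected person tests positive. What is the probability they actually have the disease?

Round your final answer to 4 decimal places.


Let D = has disease, + = positive test

Given:
- P(D) = 0.0754 (prevalence)
- P(+|D) = 0.9219 (sensitivity)
- P(-|¬D) = 0.8801 (specificity)
- P(+|¬D) = 0.1199 (false positive rate = 1 - specificity)

Step 1: Find P(+)
P(+) = P(+|D)P(D) + P(+|¬D)P(¬D)
     = 0.9219 × 0.0754 + 0.1199 × 0.9246
     = 0.06951126 + 0.11085954
     = 0.18037080

Step 2: Apply Bayes' theorem for P(D|+)
P(D|+) = P(+|D)P(D) / P(+)
       = 0.06951126 / 0.18037080
       = 0.3854


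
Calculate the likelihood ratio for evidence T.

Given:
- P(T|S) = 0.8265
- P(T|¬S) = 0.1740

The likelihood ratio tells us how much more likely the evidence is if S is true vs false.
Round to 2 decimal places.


Likelihood Ratio (LR) = P(T|S) / P(T|¬S)

LR = 0.8265 / 0.1740
   = 4.75

The evidence is 4.75 times more likely if S is true than if S is false.
Since LR > 1, the evidence supports S over ¬S.


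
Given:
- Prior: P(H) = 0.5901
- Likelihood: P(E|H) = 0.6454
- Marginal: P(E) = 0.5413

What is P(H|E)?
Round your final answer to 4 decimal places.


Using Bayes' theorem:

P(H|E) = P(E|H) × P(H) / P(E)
       = 0.6454 × 0.5901 / 0.5413
       = 0.38085054 / 0.5413
       = 0.7036

The evidence strengthens our belief in H.
Prior: 0.5901 → Posterior: 0.7036


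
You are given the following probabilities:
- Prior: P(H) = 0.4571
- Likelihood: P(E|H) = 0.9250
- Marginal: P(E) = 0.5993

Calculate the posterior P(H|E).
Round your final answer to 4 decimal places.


Using Bayes' theorem:

P(H|E) = P(E|H) × P(H) / P(E)
       = 0.9250 × 0.4571 / 0.5993
       = 0.42281750 / 0.5993
       = 0.7055

The evidence strengthens our belief in H.
Prior: 0.4571 → Posterior: 0.7055


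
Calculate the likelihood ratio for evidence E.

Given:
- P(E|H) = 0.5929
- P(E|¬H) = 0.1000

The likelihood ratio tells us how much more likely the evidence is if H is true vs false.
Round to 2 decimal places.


Likelihood Ratio (LR) = P(E|H) / P(E|¬H)

LR = 0.5929 / 0.1000
   = 5.93

The evidence is 5.93 times more likely if H is true than if H is false.
LR > 1, so observing E raises the odds in favor of H.


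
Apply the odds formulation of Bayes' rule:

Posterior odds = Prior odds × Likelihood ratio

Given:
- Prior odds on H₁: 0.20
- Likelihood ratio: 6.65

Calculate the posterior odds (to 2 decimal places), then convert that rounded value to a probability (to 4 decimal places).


Step 1: Calculate posterior odds
Posterior odds = Prior odds × LR
               = 0.20 × 6.65
               = 1.33

Step 2: Convert to probability
P(H₁|E) = Posterior odds / (1 + Posterior odds)
       = 1.33 / (1 + 1.33)
       = 1.33 / 2.33
       = 0.5708

The evidence increased P(H₁) from 0.1667 to 0.5708.


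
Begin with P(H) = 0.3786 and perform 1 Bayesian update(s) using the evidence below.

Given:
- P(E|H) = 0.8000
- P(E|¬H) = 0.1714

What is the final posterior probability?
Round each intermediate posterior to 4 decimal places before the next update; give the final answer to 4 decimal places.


Sequential Bayesian updating:

Initial prior: P(H) = 0.3786

Update 1:
  P(E) = 0.8000 × 0.3786 + 0.1714 × 0.6214 = 0.30288000 + 0.10650796 = 0.40938796
  P(H|E) = 0.30288000 / 0.40938796 = 0.7398

Final posterior: 0.7398


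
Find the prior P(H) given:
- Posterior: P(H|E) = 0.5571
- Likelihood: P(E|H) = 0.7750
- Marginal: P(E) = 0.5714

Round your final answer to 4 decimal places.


From Bayes' theorem: P(H|E) = P(E|H) × P(H) / P(E)

Rearranging for P(H):
P(H) = P(H|E) × P(E) / P(E|H)
     = 0.5571 × 0.5714 / 0.7750
     = 0.31832694 / 0.7750
     = 0.4107


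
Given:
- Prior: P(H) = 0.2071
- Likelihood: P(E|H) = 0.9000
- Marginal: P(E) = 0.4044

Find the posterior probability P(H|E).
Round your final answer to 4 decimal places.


Using Bayes' theorem:

P(H|E) = P(E|H) × P(H) / P(E)
       = 0.9000 × 0.2071 / 0.4044
       = 0.18639000 / 0.4044
       = 0.4609

The evidence strengthens our belief in H.
Prior: 0.2071 → Posterior: 0.4609


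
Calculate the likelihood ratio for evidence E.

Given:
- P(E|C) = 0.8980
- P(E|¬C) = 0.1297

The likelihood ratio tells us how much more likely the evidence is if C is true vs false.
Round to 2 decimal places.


Likelihood Ratio (LR) = P(E|C) / P(E|¬C)

LR = 0.8980 / 0.1297
   = 6.92

The evidence is 6.92 times more likely if C is true than if C is false.
Since LR > 1, the evidence supports C over ¬C.


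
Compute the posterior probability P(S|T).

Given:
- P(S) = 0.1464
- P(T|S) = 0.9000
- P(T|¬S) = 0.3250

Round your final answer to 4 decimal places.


Bayes' theorem: P(S|T) = P(T|S) × P(S) / P(T)

Step 1: Calculate P(T) using law of total probability
P(T) = P(T|S)P(S) + P(T|¬S)P(¬S)
     = 0.9000 × 0.1464 + 0.3250 × 0.8536
     = 0.13176000 + 0.27742000
     = 0.40918000

Step 2: Apply Bayes' theorem
P(S|T) = P(T|S) × P(S) / P(T)
       = 0.13176000 / 0.40918000
       = 0.3220


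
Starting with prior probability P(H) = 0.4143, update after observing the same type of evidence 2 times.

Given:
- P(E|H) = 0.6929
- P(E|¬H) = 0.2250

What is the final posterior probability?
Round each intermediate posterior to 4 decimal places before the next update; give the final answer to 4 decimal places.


Sequential Bayesian updating:

Initial prior: P(H) = 0.4143

Update 1:
  P(E) = 0.6929 × 0.4143 + 0.2250 × 0.5857 = 0.28706847 + 0.13178250 = 0.41885097
  P(H|E) = 0.28706847 / 0.41885097 = 0.6854

Update 2:
  P(E) = 0.6929 × 0.6854 + 0.2250 × 0.3146 = 0.47491366 + 0.07078500 = 0.54569866
  P(H|E) = 0.47491366 / 0.54569866 = 0.8703

Final posterior: 0.8703


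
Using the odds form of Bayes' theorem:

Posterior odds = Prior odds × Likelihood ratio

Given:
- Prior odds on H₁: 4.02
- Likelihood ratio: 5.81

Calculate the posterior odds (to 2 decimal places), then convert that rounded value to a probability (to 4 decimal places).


Step 1: Calculate posterior odds
Posterior odds = Prior odds × LR
               = 4.02 × 5.81
               = 23.36

Step 2: Convert to probability
P(H₁|E) = Posterior odds / (1 + Posterior odds)
       = 23.36 / (1 + 23.36)
       = 23.36 / 24.36
       = 0.9589

The evidence increased P(H₁) from 0.8008 to 0.9589.


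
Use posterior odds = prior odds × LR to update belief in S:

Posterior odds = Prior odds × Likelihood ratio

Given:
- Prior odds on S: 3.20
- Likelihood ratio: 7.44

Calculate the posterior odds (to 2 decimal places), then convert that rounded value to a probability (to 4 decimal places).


Step 1: Calculate posterior odds
Posterior odds = Prior odds × LR
               = 3.20 × 7.44
               = 23.81

Step 2: Convert to probability
P(S|E) = Posterior odds / (1 + Posterior odds)
       = 23.81 / (1 + 23.81)
       = 23.81 / 24.81
       = 0.9597

The evidence increased P(S) from 0.7619 to 0.9597.


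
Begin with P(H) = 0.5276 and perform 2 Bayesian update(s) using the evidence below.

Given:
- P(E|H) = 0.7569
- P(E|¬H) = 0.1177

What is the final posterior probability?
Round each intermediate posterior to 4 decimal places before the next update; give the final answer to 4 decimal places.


Sequential Bayesian updating:

Initial prior: P(H) = 0.5276

Update 1:
  P(E) = 0.7569 × 0.5276 + 0.1177 × 0.4724 = 0.39934044 + 0.05560148 = 0.45494192
  P(H|E) = 0.39934044 / 0.45494192 = 0.8778

Update 2:
  P(E) = 0.7569 × 0.8778 + 0.1177 × 0.1222 = 0.66440682 + 0.01438294 = 0.67878976
  P(H|E) = 0.66440682 / 0.67878976 = 0.9788

Final posterior: 0.9788


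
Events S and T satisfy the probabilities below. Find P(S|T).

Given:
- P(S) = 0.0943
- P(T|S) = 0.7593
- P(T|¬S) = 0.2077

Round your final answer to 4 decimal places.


Bayes' theorem: P(S|T) = P(T|S) × P(S) / P(T)

Step 1: Calculate P(T) using law of total probability
P(T) = P(T|S)P(S) + P(T|¬S)P(¬S)
     = 0.7593 × 0.0943 + 0.2077 × 0.9057
     = 0.07160199 + 0.18811389
     = 0.25971588

Step 2: Apply Bayes' theorem
P(S|T) = P(T|S) × P(S) / P(T)
       = 0.07160199 / 0.25971588
       = 0.2757


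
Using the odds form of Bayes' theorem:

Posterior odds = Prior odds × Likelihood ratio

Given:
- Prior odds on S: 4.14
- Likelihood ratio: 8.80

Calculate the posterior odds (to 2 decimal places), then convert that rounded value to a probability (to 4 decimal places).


Step 1: Calculate posterior odds
Posterior odds = Prior odds × LR
               = 4.14 × 8.80
               = 36.43

Step 2: Convert to probability
P(S|E) = Posterior odds / (1 + Posterior odds)
       = 36.43 / (1 + 36.43)
       = 36.43 / 37.43
       = 0.9733

The evidence increased P(S) from 0.8054 to 0.9733.


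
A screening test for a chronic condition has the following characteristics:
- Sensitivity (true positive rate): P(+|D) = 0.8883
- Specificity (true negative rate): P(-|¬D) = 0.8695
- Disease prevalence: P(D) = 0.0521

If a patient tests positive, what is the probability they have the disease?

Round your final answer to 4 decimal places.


Let D = has disease, + = positive test

Given:
- P(D) = 0.0521 (prevalence)
- P(+|D) = 0.8883 (sensitivity)
- P(-|¬D) = 0.8695 (specificity)
- P(+|¬D) = 0.1305 (false positive rate = 1 - specificity)

Step 1: Find P(+)
P(+) = P(+|D)P(D) + P(+|¬D)P(¬D)
     = 0.8883 × 0.0521 + 0.1305 × 0.9479
     = 0.04628043 + 0.12370095
     = 0.16998138

Step 2: Apply Bayes' theorem for P(D|+)
P(D|+) = P(+|D)P(D) / P(+)
       = 0.04628043 / 0.16998138
       = 0.2723


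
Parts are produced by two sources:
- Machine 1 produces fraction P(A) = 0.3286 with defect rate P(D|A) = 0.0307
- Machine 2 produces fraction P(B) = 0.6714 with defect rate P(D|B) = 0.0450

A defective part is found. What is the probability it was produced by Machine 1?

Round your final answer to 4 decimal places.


Let A = from Machine 1, D = defective

Given:
- P(A) = 0.3286, P(B) = 0.6714
- P(D|A) = 0.0307, P(D|B) = 0.0450

Step 1: Find P(D)
P(D) = P(D|A)P(A) + P(D|B)P(B)
     = 0.0307 × 0.3286 + 0.0450 × 0.6714
     = 0.01008802 + 0.03021300
     = 0.04030102

Step 2: Apply Bayes' theorem
P(A|D) = P(D|A)P(A) / P(D)
       = 0.01008802 / 0.04030102
       = 0.2503


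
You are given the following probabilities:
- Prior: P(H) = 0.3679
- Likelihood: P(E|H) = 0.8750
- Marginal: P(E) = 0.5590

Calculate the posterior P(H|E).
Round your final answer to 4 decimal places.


Using Bayes' theorem:

P(H|E) = P(E|H) × P(H) / P(E)
       = 0.8750 × 0.3679 / 0.5590
       = 0.32191250 / 0.5590
       = 0.5759

The evidence strengthens our belief in H.
Prior: 0.3679 → Posterior: 0.5759


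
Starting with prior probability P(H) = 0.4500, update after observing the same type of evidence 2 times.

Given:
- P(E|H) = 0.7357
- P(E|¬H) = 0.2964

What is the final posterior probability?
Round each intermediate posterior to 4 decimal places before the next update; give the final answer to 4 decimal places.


Sequential Bayesian updating:

Initial prior: P(H) = 0.4500

Update 1:
  P(E) = 0.7357 × 0.4500 + 0.2964 × 0.5500 = 0.33106500 + 0.16302000 = 0.49408500
  P(H|E) = 0.33106500 / 0.49408500 = 0.6701

Update 2:
  P(E) = 0.7357 × 0.6701 + 0.2964 × 0.3299 = 0.49299257 + 0.09778236 = 0.59077493
  P(H|E) = 0.49299257 / 0.59077493 = 0.8345

Final posterior: 0.8345


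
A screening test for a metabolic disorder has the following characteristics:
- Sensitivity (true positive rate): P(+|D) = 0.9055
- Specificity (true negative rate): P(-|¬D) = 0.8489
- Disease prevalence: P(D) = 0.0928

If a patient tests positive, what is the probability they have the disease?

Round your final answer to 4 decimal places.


Let D = has disease, + = positive test

Given:
- P(D) = 0.0928 (prevalence)
- P(+|D) = 0.9055 (sensitivity)
- P(-|¬D) = 0.8489 (specificity)
- P(+|¬D) = 0.1511 (false positive rate = 1 - specificity)

Step 1: Find P(+)
P(+) = P(+|D)P(D) + P(+|¬D)P(¬D)
     = 0.9055 × 0.0928 + 0.1511 × 0.9072
     = 0.08403040 + 0.13707792
     = 0.22110832

Step 2: Apply Bayes' theorem for P(D|+)
P(D|+) = P(+|D)P(D) / P(+)
       = 0.08403040 / 0.22110832
       = 0.3800


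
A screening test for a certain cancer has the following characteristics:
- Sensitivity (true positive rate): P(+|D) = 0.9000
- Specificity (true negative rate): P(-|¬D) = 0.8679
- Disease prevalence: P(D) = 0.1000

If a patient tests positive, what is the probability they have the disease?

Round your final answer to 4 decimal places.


Let D = has disease, + = positive test

Given:
- P(D) = 0.1000 (prevalence)
- P(+|D) = 0.9000 (sensitivity)
- P(-|¬D) = 0.8679 (specificity)
- P(+|¬D) = 0.1321 (false positive rate = 1 - specificity)

Step 1: Find P(+)
P(+) = P(+|D)P(D) + P(+|¬D)P(¬D)
     = 0.9000 × 0.1000 + 0.1321 × 0.9000
     = 0.09000000 + 0.11889000
     = 0.20889000

Step 2: Apply Bayes' theorem for P(D|+)
P(D|+) = P(+|D)P(D) / P(+)
       = 0.09000000 / 0.20889000
       = 0.4308


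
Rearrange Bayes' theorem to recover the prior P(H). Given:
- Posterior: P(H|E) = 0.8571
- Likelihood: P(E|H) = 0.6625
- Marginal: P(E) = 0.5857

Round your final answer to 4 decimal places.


From Bayes' theorem: P(H|E) = P(E|H) × P(H) / P(E)

Rearranging for P(H):
P(H) = P(H|E) × P(E) / P(E|H)
     = 0.8571 × 0.5857 / 0.6625
     = 0.50200347 / 0.6625
     = 0.7577


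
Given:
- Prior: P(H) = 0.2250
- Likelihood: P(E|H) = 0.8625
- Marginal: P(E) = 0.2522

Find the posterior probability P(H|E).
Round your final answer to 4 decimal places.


Using Bayes' theorem:

P(H|E) = P(E|H) × P(H) / P(E)
       = 0.8625 × 0.2250 / 0.2522
       = 0.19406250 / 0.2522
       = 0.7695

The evidence strengthens our belief in H.
Prior: 0.2250 → Posterior: 0.7695


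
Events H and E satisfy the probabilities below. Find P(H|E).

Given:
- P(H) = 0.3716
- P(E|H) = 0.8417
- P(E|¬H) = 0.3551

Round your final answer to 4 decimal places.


Bayes' theorem: P(H|E) = P(E|H) × P(H) / P(E)

Step 1: Calculate P(E) using law of total probability
P(E) = P(E|H)P(H) + P(E|¬H)P(¬H)
     = 0.8417 × 0.3716 + 0.3551 × 0.6284
     = 0.31277572 + 0.22314484
     = 0.53592056

Step 2: Apply Bayes' theorem
P(H|E) = P(E|H) × P(H) / P(E)
       = 0.31277572 / 0.53592056
       = 0.5836


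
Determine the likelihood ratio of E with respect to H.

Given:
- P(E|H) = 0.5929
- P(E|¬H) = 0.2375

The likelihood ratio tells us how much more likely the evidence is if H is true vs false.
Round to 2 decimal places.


Likelihood Ratio (LR) = P(E|H) / P(E|¬H)

LR = 0.5929 / 0.2375
   = 2.50

The evidence is 2.50 times more likely if H is true than if H is false.
Since LR > 1, the evidence supports H over ¬H.


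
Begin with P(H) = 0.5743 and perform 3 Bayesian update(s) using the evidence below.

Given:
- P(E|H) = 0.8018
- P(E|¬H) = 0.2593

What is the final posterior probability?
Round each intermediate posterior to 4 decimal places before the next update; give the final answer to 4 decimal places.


Sequential Bayesian updating:

Initial prior: P(H) = 0.5743

Update 1:
  P(E) = 0.8018 × 0.5743 + 0.2593 × 0.4257 = 0.46047374 + 0.11038401 = 0.57085775
  P(H|E) = 0.46047374 / 0.57085775 = 0.8066

Update 2:
  P(E) = 0.8018 × 0.8066 + 0.2593 × 0.1934 = 0.64673188 + 0.05014862 = 0.69688050
  P(H|E) = 0.64673188 / 0.69688050 = 0.9280

Update 3:
  P(E) = 0.8018 × 0.9280 + 0.2593 × 0.0720 = 0.74407040 + 0.01866960 = 0.76274000
  P(H|E) = 0.74407040 / 0.76274000 = 0.9755

Final posterior: 0.9755


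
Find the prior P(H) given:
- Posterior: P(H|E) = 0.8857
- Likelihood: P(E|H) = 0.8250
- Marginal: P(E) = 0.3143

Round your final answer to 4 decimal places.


From Bayes' theorem: P(H|E) = P(E|H) × P(H) / P(E)

Rearranging for P(H):
P(H) = P(H|E) × P(E) / P(E|H)
     = 0.8857 × 0.3143 / 0.8250
     = 0.27837551 / 0.8250
     = 0.3374


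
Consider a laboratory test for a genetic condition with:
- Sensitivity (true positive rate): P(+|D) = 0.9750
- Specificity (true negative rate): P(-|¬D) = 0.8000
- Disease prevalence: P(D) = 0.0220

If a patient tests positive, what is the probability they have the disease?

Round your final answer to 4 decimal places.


Let D = has disease, + = positive test

Given:
- P(D) = 0.0220 (prevalence)
- P(+|D) = 0.9750 (sensitivity)
- P(-|¬D) = 0.8000 (specificity)
- P(+|¬D) = 0.2000 (false positive rate = 1 - specificity)

Step 1: Find P(+)
P(+) = P(+|D)P(D) + P(+|¬D)P(¬D)
     = 0.9750 × 0.0220 + 0.2000 × 0.9780
     = 0.02145000 + 0.19560000
     = 0.21705000

Step 2: Apply Bayes' theorem for P(D|+)
P(D|+) = P(+|D)P(D) / P(+)
       = 0.02145000 / 0.21705000
       = 0.0988


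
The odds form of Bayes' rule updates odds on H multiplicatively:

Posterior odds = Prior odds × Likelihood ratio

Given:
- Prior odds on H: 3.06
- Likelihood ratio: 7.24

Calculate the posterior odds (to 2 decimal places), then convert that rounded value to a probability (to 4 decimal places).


Step 1: Calculate posterior odds
Posterior odds = Prior odds × LR
               = 3.06 × 7.24
               = 22.15

Step 2: Convert to probability
P(H|E) = Posterior odds / (1 + Posterior odds)
       = 22.15 / (1 + 22.15)
       = 22.15 / 23.15
       = 0.9568

The evidence increased P(H) from 0.7537 to 0.9568.


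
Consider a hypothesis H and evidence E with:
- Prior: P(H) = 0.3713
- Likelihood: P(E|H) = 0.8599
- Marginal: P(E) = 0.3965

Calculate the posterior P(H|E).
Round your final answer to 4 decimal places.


Using Bayes' theorem:

P(H|E) = P(E|H) × P(H) / P(E)
       = 0.8599 × 0.3713 / 0.3965
       = 0.31928087 / 0.3965
       = 0.8052

The evidence strengthens our belief in H.
Prior: 0.3713 → Posterior: 0.8052


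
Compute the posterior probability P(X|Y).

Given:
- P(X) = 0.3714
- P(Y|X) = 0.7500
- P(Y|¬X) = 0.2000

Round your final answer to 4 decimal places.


Bayes' theorem: P(X|Y) = P(Y|X) × P(X) / P(Y)

Step 1: Calculate P(Y) using law of total probability
P(Y) = P(Y|X)P(X) + P(Y|¬X)P(¬X)
     = 0.7500 × 0.3714 + 0.2000 × 0.6286
     = 0.27855000 + 0.12572000
     = 0.40427000

Step 2: Apply Bayes' theorem
P(X|Y) = P(Y|X) × P(X) / P(Y)
       = 0.27855000 / 0.40427000
       = 0.6890


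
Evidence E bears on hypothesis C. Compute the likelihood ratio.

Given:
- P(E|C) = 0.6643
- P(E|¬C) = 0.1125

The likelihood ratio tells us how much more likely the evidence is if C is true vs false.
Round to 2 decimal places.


Likelihood Ratio (LR) = P(E|C) / P(E|¬C)

LR = 0.6643 / 0.1125
   = 5.90

The evidence is 5.90 times more likely if C is true than if C is false.
LR > 1, so observing E raises the odds in favor of C.


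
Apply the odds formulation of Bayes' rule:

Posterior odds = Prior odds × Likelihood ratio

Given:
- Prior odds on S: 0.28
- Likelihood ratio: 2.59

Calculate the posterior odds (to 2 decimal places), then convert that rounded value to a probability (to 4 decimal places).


Step 1: Calculate posterior odds
Posterior odds = Prior odds × LR
               = 0.28 × 2.59
               = 0.73

Step 2: Convert to probability
P(S|E) = Posterior odds / (1 + Posterior odds)
       = 0.73 / (1 + 0.73)
       = 0.73 / 1.73
       = 0.4220

The evidence increased P(S) from 0.2188 to 0.4220.


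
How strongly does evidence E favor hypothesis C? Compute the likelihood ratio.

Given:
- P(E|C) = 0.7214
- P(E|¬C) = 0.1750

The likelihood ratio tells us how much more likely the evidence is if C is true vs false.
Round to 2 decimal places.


Likelihood Ratio (LR) = P(E|C) / P(E|¬C)

LR = 0.7214 / 0.1750
   = 4.12

The evidence is 4.12 times more likely if C is true than if C is false.
LR > 1, so observing E raises the odds in favor of C.


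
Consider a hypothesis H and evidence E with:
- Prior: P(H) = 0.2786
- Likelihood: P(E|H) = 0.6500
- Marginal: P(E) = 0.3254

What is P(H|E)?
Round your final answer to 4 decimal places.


Using Bayes' theorem:

P(H|E) = P(E|H) × P(H) / P(E)
       = 0.6500 × 0.2786 / 0.3254
       = 0.18109000 / 0.3254
       = 0.5565

The evidence strengthens our belief in H.
Prior: 0.2786 → Posterior: 0.5565


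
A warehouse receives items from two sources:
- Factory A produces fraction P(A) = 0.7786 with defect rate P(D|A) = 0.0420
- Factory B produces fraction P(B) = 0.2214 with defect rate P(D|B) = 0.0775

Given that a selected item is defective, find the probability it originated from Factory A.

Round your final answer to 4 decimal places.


Let A = from Factory A, D = defective

Given:
- P(A) = 0.7786, P(B) = 0.2214
- P(D|A) = 0.0420, P(D|B) = 0.0775

Step 1: Find P(D)
P(D) = P(D|A)P(A) + P(D|B)P(B)
     = 0.0420 × 0.7786 + 0.0775 × 0.2214
     = 0.03270120 + 0.01715850
     = 0.04985970

Step 2: Apply Bayes' theorem
P(A|D) = P(D|A)P(A) / P(D)
       = 0.03270120 / 0.04985970
       = 0.6559


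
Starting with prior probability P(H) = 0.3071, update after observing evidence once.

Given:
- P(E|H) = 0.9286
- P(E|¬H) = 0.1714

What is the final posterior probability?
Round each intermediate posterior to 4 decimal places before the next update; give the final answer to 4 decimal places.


Sequential Bayesian updating:

Initial prior: P(H) = 0.3071

Update 1:
  P(E) = 0.9286 × 0.3071 + 0.1714 × 0.6929 = 0.28517306 + 0.11876306 = 0.40393612
  P(H|E) = 0.28517306 / 0.40393612 = 0.7060

Final posterior: 0.7060


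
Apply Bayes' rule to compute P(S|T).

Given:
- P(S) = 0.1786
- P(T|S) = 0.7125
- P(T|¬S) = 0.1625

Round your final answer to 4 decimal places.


Bayes' theorem: P(S|T) = P(T|S) × P(S) / P(T)

Step 1: Calculate P(T) using law of total probability
P(T) = P(T|S)P(S) + P(T|¬S)P(¬S)
     = 0.7125 × 0.1786 + 0.1625 × 0.8214
     = 0.12725250 + 0.13347750
     = 0.26073000

Step 2: Apply Bayes' theorem
P(S|T) = P(T|S) × P(S) / P(T)
       = 0.12725250 / 0.26073000
       = 0.4881


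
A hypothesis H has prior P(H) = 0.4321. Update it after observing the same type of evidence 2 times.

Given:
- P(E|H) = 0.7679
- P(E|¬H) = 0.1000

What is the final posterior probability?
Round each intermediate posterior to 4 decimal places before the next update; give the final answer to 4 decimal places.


Sequential Bayesian updating:

Initial prior: P(H) = 0.4321

Update 1:
  P(E) = 0.7679 × 0.4321 + 0.1000 × 0.5679 = 0.33180959 + 0.05679000 = 0.38859959
  P(H|E) = 0.33180959 / 0.38859959 = 0.8539

Update 2:
  P(E) = 0.7679 × 0.8539 + 0.1000 × 0.1461 = 0.65570981 + 0.01461000 = 0.67031981
  P(H|E) = 0.65570981 / 0.67031981 = 0.9782

Final posterior: 0.9782


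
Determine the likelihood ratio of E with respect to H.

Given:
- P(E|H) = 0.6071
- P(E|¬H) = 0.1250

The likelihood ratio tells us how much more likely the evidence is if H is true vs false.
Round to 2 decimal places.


Likelihood Ratio (LR) = P(E|H) / P(E|¬H)

LR = 0.6071 / 0.1250
   = 4.86

The evidence is 4.86 times more likely if H is true than if H is false.
Because LR exceeds 1, E is evidence for H.


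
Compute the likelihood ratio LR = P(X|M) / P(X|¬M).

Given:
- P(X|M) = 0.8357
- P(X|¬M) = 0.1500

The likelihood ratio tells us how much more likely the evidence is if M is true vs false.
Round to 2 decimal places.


Likelihood Ratio (LR) = P(X|M) / P(X|¬M)

LR = 0.8357 / 0.1500
   = 5.57

The evidence is 5.57 times more likely if M is true than if M is false.
Because LR exceeds 1, X is evidence for M.


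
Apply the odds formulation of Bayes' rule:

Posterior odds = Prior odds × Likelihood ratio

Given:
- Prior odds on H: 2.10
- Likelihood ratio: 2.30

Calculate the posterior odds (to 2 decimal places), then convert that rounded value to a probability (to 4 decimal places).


Step 1: Calculate posterior odds
Posterior odds = Prior odds × LR
               = 2.10 × 2.30
               = 4.83

Step 2: Convert to probability
P(H|E) = Posterior odds / (1 + Posterior odds)
       = 4.83 / (1 + 4.83)
       = 4.83 / 5.83
       = 0.8285

The evidence increased P(H) from 0.6774 to 0.8285.


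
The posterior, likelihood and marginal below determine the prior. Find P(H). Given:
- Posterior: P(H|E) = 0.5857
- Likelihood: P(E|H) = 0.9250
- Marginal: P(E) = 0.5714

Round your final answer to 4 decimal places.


From Bayes' theorem: P(H|E) = P(E|H) × P(H) / P(E)

Rearranging for P(H):
P(H) = P(H|E) × P(E) / P(E|H)
     = 0.5857 × 0.5714 / 0.9250
     = 0.33466898 / 0.9250
     = 0.3618


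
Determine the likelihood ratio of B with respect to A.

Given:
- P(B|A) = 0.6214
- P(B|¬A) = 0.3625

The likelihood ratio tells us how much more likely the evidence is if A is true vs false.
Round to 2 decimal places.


Likelihood Ratio (LR) = P(B|A) / P(B|¬A)

LR = 0.6214 / 0.3625
   = 1.71

The evidence is 1.71 times more likely if A is true than if A is false.
Since LR > 1, the evidence supports A over ¬A.


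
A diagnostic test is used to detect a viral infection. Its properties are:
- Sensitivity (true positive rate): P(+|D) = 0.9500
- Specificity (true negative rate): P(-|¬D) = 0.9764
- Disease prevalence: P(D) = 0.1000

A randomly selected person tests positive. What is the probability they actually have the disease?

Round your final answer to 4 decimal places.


Let D = has disease, + = positive test

Given:
- P(D) = 0.1000 (prevalence)
- P(+|D) = 0.9500 (sensitivity)
- P(-|¬D) = 0.9764 (specificity)
- P(+|¬D) = 0.0236 (false positive rate = 1 - specificity)

Step 1: Find P(+)
P(+) = P(+|D)P(D) + P(+|¬D)P(¬D)
     = 0.9500 × 0.1000 + 0.0236 × 0.9000
     = 0.09500000 + 0.02124000
     = 0.11624000

Step 2: Apply Bayes' theorem for P(D|+)
P(D|+) = P(+|D)P(D) / P(+)
       = 0.09500000 / 0.11624000
       = 0.8173


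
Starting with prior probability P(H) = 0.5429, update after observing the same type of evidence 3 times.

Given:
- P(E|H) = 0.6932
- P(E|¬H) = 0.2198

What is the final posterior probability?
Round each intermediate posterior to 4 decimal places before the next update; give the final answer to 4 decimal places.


Sequential Bayesian updating:

Initial prior: P(H) = 0.5429

Update 1:
  P(E) = 0.6932 × 0.5429 + 0.2198 × 0.4571 = 0.37633828 + 0.10047058 = 0.47680886
  P(H|E) = 0.37633828 / 0.47680886 = 0.7893

Update 2:
  P(E) = 0.6932 × 0.7893 + 0.2198 × 0.2107 = 0.54714276 + 0.04631186 = 0.59345462
  P(H|E) = 0.54714276 / 0.59345462 = 0.9220

Update 3:
  P(E) = 0.6932 × 0.9220 + 0.2198 × 0.0780 = 0.63913040 + 0.01714440 = 0.65627480
  P(H|E) = 0.63913040 / 0.65627480 = 0.9739

Final posterior: 0.9739


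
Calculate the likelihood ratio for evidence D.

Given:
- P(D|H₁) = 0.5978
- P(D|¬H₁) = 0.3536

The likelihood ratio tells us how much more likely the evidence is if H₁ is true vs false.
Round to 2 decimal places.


Likelihood Ratio (LR) = P(D|H₁) / P(D|¬H₁)

LR = 0.5978 / 0.3536
   = 1.69

The evidence is 1.69 times more likely if H₁ is true than if H₁ is false.
Since LR > 1, the evidence supports H₁ over ¬H₁.


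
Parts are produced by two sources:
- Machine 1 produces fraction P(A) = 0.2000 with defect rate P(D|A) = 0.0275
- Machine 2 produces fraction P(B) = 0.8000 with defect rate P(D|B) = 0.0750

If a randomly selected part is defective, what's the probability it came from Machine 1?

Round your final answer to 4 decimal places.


Let A = from Machine 1, D = defective

Given:
- P(A) = 0.2000, P(B) = 0.8000
- P(D|A) = 0.0275, P(D|B) = 0.0750

Step 1: Find P(D)
P(D) = P(D|A)P(A) + P(D|B)P(B)
     = 0.0275 × 0.2000 + 0.0750 × 0.8000
     = 0.00550000 + 0.06000000
     = 0.06550000

Step 2: Apply Bayes' theorem
P(A|D) = P(D|A)P(A) / P(D)
       = 0.00550000 / 0.06550000
       = 0.0840


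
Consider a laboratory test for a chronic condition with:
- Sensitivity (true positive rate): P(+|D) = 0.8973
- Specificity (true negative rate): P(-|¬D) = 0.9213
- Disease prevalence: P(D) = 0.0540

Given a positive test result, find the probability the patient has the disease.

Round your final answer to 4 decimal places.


Let D = has disease, + = positive test

Given:
- P(D) = 0.0540 (prevalence)
- P(+|D) = 0.8973 (sensitivity)
- P(-|¬D) = 0.9213 (specificity)
- P(+|¬D) = 0.0787 (false positive rate = 1 - specificity)

Step 1: Find P(+)
P(+) = P(+|D)P(D) + P(+|¬D)P(¬D)
     = 0.8973 × 0.0540 + 0.0787 × 0.9460
     = 0.04845420 + 0.07445020
     = 0.12290440

Step 2: Apply Bayes' theorem for P(D|+)
P(D|+) = P(+|D)P(D) / P(+)
       = 0.04845420 / 0.12290440
       = 0.3942


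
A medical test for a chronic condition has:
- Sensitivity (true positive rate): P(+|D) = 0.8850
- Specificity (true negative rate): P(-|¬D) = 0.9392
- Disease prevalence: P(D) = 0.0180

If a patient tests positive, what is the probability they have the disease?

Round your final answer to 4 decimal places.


Let D = has disease, + = positive test

Given:
- P(D) = 0.0180 (prevalence)
- P(+|D) = 0.8850 (sensitivity)
- P(-|¬D) = 0.9392 (specificity)
- P(+|¬D) = 0.0608 (false positive rate = 1 - specificity)

Step 1: Find P(+)
P(+) = P(+|D)P(D) + P(+|¬D)P(¬D)
     = 0.8850 × 0.0180 + 0.0608 × 0.9820
     = 0.01593000 + 0.05970560
     = 0.07563560

Step 2: Apply Bayes' theorem for P(D|+)
P(D|+) = P(+|D)P(D) / P(+)
       = 0.01593000 / 0.07563560
       = 0.2106


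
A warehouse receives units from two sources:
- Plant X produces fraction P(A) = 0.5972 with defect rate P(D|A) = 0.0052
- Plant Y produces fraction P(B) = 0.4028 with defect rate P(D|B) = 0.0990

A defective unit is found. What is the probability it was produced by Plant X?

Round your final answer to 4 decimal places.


Let A = from Plant X, D = defective

Given:
- P(A) = 0.5972, P(B) = 0.4028
- P(D|A) = 0.0052, P(D|B) = 0.0990

Step 1: Find P(D)
P(D) = P(D|A)P(A) + P(D|B)P(B)
     = 0.0052 × 0.5972 + 0.0990 × 0.4028
     = 0.00310544 + 0.03987720
     = 0.04298264

Step 2: Apply Bayes' theorem
P(A|D) = P(D|A)P(A) / P(D)
       = 0.00310544 / 0.04298264
       = 0.0722


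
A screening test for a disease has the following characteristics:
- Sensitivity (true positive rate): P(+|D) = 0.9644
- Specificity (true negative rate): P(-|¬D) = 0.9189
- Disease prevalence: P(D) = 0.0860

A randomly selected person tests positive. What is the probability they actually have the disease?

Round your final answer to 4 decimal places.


Let D = has disease, + = positive test

Given:
- P(D) = 0.0860 (prevalence)
- P(+|D) = 0.9644 (sensitivity)
- P(-|¬D) = 0.9189 (specificity)
- P(+|¬D) = 0.0811 (false positive rate = 1 - specificity)

Step 1: Find P(+)
P(+) = P(+|D)P(D) + P(+|¬D)P(¬D)
     = 0.9644 × 0.0860 + 0.0811 × 0.9140
     = 0.08293840 + 0.07412540
     = 0.15706380

Step 2: Apply Bayes' theorem for P(D|+)
P(D|+) = P(+|D)P(D) / P(+)
       = 0.08293840 / 0.15706380
       = 0.5281


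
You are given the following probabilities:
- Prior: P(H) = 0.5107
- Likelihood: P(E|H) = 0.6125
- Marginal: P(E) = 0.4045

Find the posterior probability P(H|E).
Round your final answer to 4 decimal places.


Using Bayes' theorem:

P(H|E) = P(E|H) × P(H) / P(E)
       = 0.6125 × 0.5107 / 0.4045
       = 0.31280375 / 0.4045
       = 0.7733

The evidence strengthens our belief in H.
Prior: 0.5107 → Posterior: 0.7733


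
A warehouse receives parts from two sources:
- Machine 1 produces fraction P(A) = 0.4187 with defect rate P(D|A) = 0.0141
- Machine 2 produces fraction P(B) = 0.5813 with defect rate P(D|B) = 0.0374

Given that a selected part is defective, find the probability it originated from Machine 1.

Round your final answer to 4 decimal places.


Let A = from Machine 1, D = defective

Given:
- P(A) = 0.4187, P(B) = 0.5813
- P(D|A) = 0.0141, P(D|B) = 0.0374

Step 1: Find P(D)
P(D) = P(D|A)P(A) + P(D|B)P(B)
     = 0.0141 × 0.4187 + 0.0374 × 0.5813
     = 0.00590367 + 0.02174062
     = 0.02764429

Step 2: Apply Bayes' theorem
P(A|D) = P(D|A)P(A) / P(D)
       = 0.00590367 / 0.02764429
       = 0.2136


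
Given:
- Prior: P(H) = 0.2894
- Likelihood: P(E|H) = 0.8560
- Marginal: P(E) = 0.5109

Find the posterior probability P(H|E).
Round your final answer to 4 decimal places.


Using Bayes' theorem:

P(H|E) = P(E|H) × P(H) / P(E)
       = 0.8560 × 0.2894 / 0.5109
       = 0.24772640 / 0.5109
       = 0.4849

The evidence strengthens our belief in H.
Prior: 0.2894 → Posterior: 0.4849
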